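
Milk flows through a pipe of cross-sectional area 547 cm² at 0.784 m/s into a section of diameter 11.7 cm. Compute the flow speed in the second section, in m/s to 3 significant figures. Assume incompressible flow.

By continuity, v₂ = v₁·A₁/A₂ = 0.784·(547/108) = 3.99 m/s.

v₂ ≈ 3.99 m/s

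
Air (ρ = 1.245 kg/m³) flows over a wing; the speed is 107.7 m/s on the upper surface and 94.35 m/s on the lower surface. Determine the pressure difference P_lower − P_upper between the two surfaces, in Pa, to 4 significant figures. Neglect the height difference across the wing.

1679 Pa

The pressure is lower where the speed is higher: ΔP = ½ρ(v_up² − v_low²).
ΔP = ½·1.245·(107.7² − 94.35²) = 1679 Pa.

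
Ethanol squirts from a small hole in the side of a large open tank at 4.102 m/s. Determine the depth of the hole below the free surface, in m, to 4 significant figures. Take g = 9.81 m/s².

h ≈ 0.8576 m

Torricelli: v = √(2gh), so h = v²/(2g).
h = 4.102²/(2·9.81) = 16.83/19.62 = 0.8576 m.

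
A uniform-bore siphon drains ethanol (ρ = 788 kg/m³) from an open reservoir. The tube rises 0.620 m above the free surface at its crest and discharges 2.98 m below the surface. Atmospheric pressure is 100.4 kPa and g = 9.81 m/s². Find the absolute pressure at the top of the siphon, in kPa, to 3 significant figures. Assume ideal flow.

Bernoulli surface→outlet gives ½v² = g·h_out, so v = √(2·9.81·2.98) = 7.65 m/s.
With constant cross-section the crest speed equals v; applying Bernoulli from the surface up to the crest, P_top = P_atm − ½ρv² − ρg·h_top.
P_top = 100400 − ½·788·7.65² − 788·9.81·0.620 = 72600 Pa.

P_top = 72.6 kPa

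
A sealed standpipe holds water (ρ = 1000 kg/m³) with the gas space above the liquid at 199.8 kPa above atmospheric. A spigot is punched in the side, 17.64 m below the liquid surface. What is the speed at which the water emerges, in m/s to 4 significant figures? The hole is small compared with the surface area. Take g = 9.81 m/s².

Take point 1 at the surface (v₁ ≈ 0) and point 2 at the hole (at atmospheric pressure). Bernoulli: P₁ + ρg h = P_atm + ½ρv₂².
With P₁ − P_atm = 199800 Pa, v₂ = √(2gh + 2ΔP/ρ) = √(2·9.81·17.64 + 2·199800/1000) = 27.31 m/s.

v ≈ 27.31 m/s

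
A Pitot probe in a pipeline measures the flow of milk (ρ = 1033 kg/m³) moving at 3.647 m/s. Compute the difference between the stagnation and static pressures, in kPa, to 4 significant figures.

ΔP ≈ 6.870 kPa

Bernoulli between the free stream and the stagnation point: ½ρv² = P_stag − P_static.
ΔP = ½·1033·3.647² = 6870 Pa.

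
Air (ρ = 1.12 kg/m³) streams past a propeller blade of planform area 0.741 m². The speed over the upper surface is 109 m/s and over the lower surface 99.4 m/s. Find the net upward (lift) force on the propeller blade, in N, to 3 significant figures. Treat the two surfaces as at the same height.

With equal heights on the two surfaces, Bernoulli gives P_lower − P_upper = ½ρ(v_upper² − v_lower²).
ΔP = ½·1.12·(109² − 99.4²) = 1120 Pa.
Lift = ΔP · A = 1120 × 0.741 = 830 N.

F ≈ 830 N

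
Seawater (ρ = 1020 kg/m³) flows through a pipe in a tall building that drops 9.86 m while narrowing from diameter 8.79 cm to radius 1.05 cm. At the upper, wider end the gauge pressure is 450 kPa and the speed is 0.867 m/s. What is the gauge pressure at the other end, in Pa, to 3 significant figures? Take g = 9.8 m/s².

P₂ = 431000 Pa

By continuity, v₂ = v₁·A₁/A₂ = 0.867·(60.7/3.46) = 15.2 m/s.
Applying Bernoulli between the two ends and solving for P₂: P₂ = P₁ + ½ρ(v₁² − v₂²) − ρgΔh.
P₂ = 450000 + ½·1020·(0.867² − 15.2²) − 1020·9.8·(−9.86) = 450000 + (-117000) − (-98600) = 431000 Pa.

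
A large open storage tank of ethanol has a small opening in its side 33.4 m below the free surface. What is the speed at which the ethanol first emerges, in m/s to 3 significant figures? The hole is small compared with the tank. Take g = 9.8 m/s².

With the surface at rest and both surface and jet at atmospheric pressure, Bernoulli gives ρg h = ½ρv², so v = √(2gh) = √(2·9.8·33.4) = 25.6 m/s.

v ≈ 25.6 m/s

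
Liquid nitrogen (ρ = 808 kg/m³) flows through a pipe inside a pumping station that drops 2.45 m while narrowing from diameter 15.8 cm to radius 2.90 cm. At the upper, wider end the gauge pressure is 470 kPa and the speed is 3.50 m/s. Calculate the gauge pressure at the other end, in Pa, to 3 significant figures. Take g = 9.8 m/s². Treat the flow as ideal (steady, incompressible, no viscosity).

By continuity, v₂ = v₁·A₁/A₂ = 3.50·(196/26.4) = 26.0 m/s.
Bernoulli: P₁ + ½ρv₁² + ρg h₁ = P₂ + ½ρv₂² + ρg h₂, so P₂ = P₁ + ½ρ(v₁² − v₂²) − ρg(h₂ − h₁).
P₂ = 470000 + ½·808·(3.50² − 26.0²) − 808·9.8·(−2.45) = 470000 + (-268000) − (-19400) = 222000 Pa.

P₂ = 222000 Pa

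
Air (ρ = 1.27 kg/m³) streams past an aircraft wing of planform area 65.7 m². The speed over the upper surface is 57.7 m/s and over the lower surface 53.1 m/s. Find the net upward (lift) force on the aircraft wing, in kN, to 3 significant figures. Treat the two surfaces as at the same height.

F ≈ 21.3 kN

With equal heights on the two surfaces, Bernoulli gives P_lower − P_upper = ½ρ(v_upper² − v_lower²).
ΔP = ½·1.27·(57.7² − 53.1²) = 324 Pa.
Lift = ΔP · A = 324 × 65.7 = 21300 N.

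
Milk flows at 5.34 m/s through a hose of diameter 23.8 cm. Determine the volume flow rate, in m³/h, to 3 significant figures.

Q = 855 m³/h

Q = A·v = 0.0445 m² × 5.34 m/s = 0.238 m³/s.
Converting: 0.238 m³/s × 3600 = 855 m³/h.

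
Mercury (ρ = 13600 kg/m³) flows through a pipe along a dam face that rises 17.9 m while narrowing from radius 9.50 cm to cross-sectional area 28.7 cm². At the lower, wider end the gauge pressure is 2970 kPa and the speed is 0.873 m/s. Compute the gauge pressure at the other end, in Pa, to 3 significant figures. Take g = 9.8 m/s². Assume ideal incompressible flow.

P₂ ≈ 83700 Pa

The volume flow rate is constant, so v₂ = (A₁/A₂)v₁ = (284/28.7)·0.873 = 8.62 m/s.
Applying Bernoulli between the two ends and solving for P₂: P₂ = P₁ + ½ρ(v₁² − v₂²) − ρgΔh.
P₂ = 2970000 + ½·13600·(0.873² − 8.62²) − 13600·9.8·(+17.9) = 2970000 + (-501000) − (2390000) = 83700 Pa.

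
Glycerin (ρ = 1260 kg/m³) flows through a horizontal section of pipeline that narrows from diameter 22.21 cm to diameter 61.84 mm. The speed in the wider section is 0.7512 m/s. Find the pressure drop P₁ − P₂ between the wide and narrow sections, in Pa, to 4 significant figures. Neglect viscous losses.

The volume flow rate is constant, so v₂ = (A₁/A₂)v₁ = (387.4/30.04)·0.7512 = 9.690 m/s.
The pipe is horizontal, so Bernoulli reduces to P₁ + ½ρv₁² = P₂ + ½ρv₂².
P₁ − P₂ = ½·1260·(9.690² − 0.7512²) = ½·1260·93.33 = 58800 Pa.

ΔP ≈ 58800 Pa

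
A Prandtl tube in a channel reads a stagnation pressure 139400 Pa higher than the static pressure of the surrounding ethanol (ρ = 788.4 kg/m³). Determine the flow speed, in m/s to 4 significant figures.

At the stagnation point the flow is brought to rest, so Bernoulli gives P_stag − P_static = ½ρv².
v = √(2ΔP/ρ) = √(2·139400/788.4) = 18.80 m/s.

v ≈ 18.80 m/s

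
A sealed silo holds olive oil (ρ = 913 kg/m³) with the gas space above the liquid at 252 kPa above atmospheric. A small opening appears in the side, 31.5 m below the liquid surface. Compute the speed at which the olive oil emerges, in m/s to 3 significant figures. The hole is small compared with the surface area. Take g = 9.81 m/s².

v = 34.2 m/s

Take point 1 at the surface (v₁ ≈ 0) and point 2 at the hole (at atmospheric pressure). Bernoulli: P₁ + ρg h = P_atm + ½ρv₂².
With P₁ − P_atm = 252000 Pa, v₂ = √(2gh + 2ΔP/ρ) = √(2·9.81·31.5 + 2·252000/913) = 34.2 m/s.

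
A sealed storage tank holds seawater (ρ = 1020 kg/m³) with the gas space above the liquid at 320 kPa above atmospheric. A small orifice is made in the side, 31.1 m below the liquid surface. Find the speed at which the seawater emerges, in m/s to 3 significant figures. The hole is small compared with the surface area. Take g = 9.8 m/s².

Take point 1 at the surface (v₁ ≈ 0) and point 2 at the hole (at atmospheric pressure). Bernoulli: P₁ + ρg h = P_atm + ½ρv₂².
With P₁ − P_atm = 320000 Pa, v₂ = √(2gh + 2ΔP/ρ) = √(2·9.8·31.1 + 2·320000/1020) = 35.2 m/s.

v ≈ 35.2 m/s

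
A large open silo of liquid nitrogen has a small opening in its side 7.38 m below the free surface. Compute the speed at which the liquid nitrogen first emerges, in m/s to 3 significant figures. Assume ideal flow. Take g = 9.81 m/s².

Bernoulli from surface to hole (P equal, v_surface ≈ 0): v = √(2gh) = √(2×9.81×7.38) = 12.0 m/s.

v ≈ 12.0 m/s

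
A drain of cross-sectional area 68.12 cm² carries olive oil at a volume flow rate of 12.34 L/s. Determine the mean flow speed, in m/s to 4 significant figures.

Q = 12.34 L/s = 0.01234 m³/s.
v = Q/A = 0.01234 / 0.006812 = 1.812 m/s.

1.812 m/s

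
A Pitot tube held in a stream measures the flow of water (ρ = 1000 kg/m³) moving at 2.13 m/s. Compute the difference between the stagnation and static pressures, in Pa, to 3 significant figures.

At the stagnation point the flow is brought to rest, so Bernoulli gives P_stag − P_static = ½ρv².
ΔP = ½·1000·2.13² = 2270 Pa.

2270 Pa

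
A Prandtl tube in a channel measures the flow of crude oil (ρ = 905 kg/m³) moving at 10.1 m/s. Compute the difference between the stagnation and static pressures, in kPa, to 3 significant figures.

Bernoulli between the free stream and the stagnation point: ½ρv² = P_stag − P_static.
ΔP = ½·905·10.1² = 46200 Pa.

ΔP = 46.2 kPa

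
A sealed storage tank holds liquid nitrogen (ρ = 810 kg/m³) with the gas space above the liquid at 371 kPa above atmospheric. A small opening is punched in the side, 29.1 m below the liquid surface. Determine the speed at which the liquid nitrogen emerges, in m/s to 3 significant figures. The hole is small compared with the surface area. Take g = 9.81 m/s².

v ≈ 38.6 m/s

Take point 1 at the surface (v₁ ≈ 0) and point 2 at the hole (at atmospheric pressure). Bernoulli: P₁ + ρg h = P_atm + ½ρv₂².
With P₁ − P_atm = 371000 Pa, v₂ = √(2gh + 2ΔP/ρ) = √(2·9.81·29.1 + 2·371000/810) = 38.6 m/s.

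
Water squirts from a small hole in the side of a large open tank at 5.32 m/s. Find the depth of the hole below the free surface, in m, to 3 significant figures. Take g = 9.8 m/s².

h ≈ 1.44 m

Torricelli: v = √(2gh), so h = v²/(2g).
h = 5.32²/(2·9.8) = 28.3/19.60 = 1.44 m.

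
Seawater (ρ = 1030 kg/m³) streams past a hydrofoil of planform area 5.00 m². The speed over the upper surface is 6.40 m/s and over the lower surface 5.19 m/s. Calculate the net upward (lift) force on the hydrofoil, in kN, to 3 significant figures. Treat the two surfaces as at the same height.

F ≈ 36.1 kN

From P + ½ρv² = const at equal height, P_low − P_up = ½ρ(v_up² − v_low²).
ΔP = ½·1030·(6.40² − 5.19²) = 7220 Pa.
Lift = ΔP · A = 7220 × 5.00 = 36100 N.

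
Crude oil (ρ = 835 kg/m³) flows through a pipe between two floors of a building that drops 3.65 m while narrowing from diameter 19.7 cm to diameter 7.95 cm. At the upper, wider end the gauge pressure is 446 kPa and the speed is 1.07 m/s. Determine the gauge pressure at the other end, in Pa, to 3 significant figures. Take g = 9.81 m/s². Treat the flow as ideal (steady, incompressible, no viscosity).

P₂ ≈ 458000 Pa

Mass conservation (A₁v₁ = A₂v₂) gives v₂ = 1.07 × 305/49.6 = 6.57 m/s.
Applying Bernoulli between the two ends and solving for P₂: P₂ = P₁ + ½ρ(v₁² − v₂²) − ρgΔh.
P₂ = 446000 + ½·835·(1.07² − 6.57²) − 835·9.81·(−3.65) = 446000 + (-17500) − (-29900) = 458000 Pa.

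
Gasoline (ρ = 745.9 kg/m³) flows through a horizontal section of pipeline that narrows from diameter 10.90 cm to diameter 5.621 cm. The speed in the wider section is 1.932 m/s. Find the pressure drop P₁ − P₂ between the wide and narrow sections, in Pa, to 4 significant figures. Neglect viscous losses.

ΔP = 18290 Pa

Continuity gives A₁v₁ = A₂v₂, so v₂ = (93.31 cm²)/(24.82 cm²) × 1.932 m/s = 7.265 m/s.
Bernoulli (h₁ = h₂): P₁ − P₂ = ½ρ(v₂² − v₁²).
P₁ − P₂ = ½·745.9·(7.265² − 1.932²) = ½·745.9·49.05 = 18290 Pa.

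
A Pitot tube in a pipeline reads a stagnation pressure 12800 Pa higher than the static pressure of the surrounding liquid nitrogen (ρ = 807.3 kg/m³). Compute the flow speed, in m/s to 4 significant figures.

At the stagnation point the flow is brought to rest, so Bernoulli gives P_stag − P_static = ½ρv².
v = √(2ΔP/ρ) = √(2·12800/807.3) = 5.631 m/s.

v ≈ 5.631 m/s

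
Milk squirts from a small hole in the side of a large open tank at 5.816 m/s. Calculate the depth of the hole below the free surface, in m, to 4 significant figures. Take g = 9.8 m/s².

h = 1.726 m

Torricelli: v = √(2gh), so h = v²/(2g).
h = 5.816²/(2·9.8) = 33.83/19.60 = 1.726 m.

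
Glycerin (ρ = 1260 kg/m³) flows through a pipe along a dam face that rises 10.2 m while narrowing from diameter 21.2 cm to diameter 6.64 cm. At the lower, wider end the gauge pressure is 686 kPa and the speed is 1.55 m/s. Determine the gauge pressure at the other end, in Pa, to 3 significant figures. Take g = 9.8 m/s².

Mass conservation (A₁v₁ = A₂v₂) gives v₂ = 1.55 × 353/34.6 = 15.8 m/s.
Applying Bernoulli between the two ends and solving for P₂: P₂ = P₁ + ½ρ(v₁² − v₂²) − ρgΔh.
P₂ = 686000 + ½·1260·(1.55² − 15.8²) − 1260·9.8·(+10.2) = 686000 + (-156000) − (126000) = 404000 Pa.

P₂ ≈ 404000 Pa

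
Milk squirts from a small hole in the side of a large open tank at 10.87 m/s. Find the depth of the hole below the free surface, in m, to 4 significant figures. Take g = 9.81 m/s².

Torricelli: v = √(2gh), so h = v²/(2g).
h = 10.87²/(2·9.81) = 118.2/19.62 = 6.022 m.

h ≈ 6.022 m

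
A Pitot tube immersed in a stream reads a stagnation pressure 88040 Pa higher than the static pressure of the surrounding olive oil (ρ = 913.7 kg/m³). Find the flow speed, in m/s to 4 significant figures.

The dynamic pressure equals the rise in static pressure at the stagnation point: ΔP = ½ρv².
v = √(2ΔP/ρ) = √(2·88040/913.7) = 13.88 m/s.

v ≈ 13.88 m/s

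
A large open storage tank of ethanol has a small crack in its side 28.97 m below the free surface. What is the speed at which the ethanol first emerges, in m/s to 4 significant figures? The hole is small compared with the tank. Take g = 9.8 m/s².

With the surface at rest and both surface and jet at atmospheric pressure, Bernoulli gives ρg h = ½ρv², so v = √(2gh) = √(2·9.8·28.97) = 23.83 m/s.

v ≈ 23.83 m/s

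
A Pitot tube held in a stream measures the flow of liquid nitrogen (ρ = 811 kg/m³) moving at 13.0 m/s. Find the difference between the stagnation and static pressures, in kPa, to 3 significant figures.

ΔP ≈ 68.5 kPa

At the stagnation point the flow is brought to rest, so Bernoulli gives P_stag − P_static = ½ρv².
ΔP = ½·811·13.0² = 68500 Pa.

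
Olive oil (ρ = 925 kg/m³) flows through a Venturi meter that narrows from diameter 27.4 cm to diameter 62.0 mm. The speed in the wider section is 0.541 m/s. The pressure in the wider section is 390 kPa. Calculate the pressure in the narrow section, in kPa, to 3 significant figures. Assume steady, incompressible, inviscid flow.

Continuity gives A₁v₁ = A₂v₂, so v₂ = (590 cm²)/(30.2 cm²) × 0.541 m/s = 10.6 m/s.
Bernoulli (h₁ = h₂): P₁ − P₂ = ½ρ(v₂² − v₁²).
P₂ = P₁ − ½ρ(v₂² − v₁²) = 390000 − ½·925·(10.6² − 0.541²) = 390000 − 51500 = 339000 Pa.

339 kPa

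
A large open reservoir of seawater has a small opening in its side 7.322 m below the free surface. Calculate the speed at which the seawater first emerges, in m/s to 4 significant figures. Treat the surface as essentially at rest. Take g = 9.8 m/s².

Torricelli's result v = √(2gh) gives v = √(2·9.8·7.322) = 11.98 m/s.

v ≈ 11.98 m/s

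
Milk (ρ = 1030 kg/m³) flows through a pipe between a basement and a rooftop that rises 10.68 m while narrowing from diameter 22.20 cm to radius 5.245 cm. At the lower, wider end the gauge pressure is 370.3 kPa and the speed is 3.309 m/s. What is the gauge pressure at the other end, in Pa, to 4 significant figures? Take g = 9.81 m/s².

Continuity gives A₁v₁ = A₂v₂, so v₂ = (387.1 cm²)/(86.43 cm²) × 3.309 m/s = 14.82 m/s.
Applying Bernoulli between the two ends and solving for P₂: P₂ = P₁ + ½ρ(v₁² − v₂²) − ρgΔh.
P₂ = 370300 + ½·1030·(3.309² − 14.82²) − 1030·9.81·(+10.68) = 370300 + (-107500) − (107900) = 154900 Pa.

P₂ ≈ 154900 Pa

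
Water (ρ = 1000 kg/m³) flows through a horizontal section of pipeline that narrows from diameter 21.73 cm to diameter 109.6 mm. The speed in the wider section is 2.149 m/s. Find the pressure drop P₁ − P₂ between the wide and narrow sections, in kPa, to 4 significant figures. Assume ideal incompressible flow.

The volume flow rate is constant, so v₂ = (A₁/A₂)v₁ = (370.9/94.34)·2.149 = 8.448 m/s.
Bernoulli (h₁ = h₂): P₁ − P₂ = ½ρ(v₂² − v₁²).
P₁ − P₂ = ½·1000·(8.448² − 2.149²) = ½·1000·66.74 = 33370 Pa.

33.37 kPa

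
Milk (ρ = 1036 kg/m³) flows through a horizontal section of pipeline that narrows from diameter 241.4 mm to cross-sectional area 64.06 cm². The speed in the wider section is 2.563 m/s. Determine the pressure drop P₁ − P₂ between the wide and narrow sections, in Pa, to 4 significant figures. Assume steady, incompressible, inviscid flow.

The volume flow rate is constant, so v₂ = (A₁/A₂)v₁ = (457.7/64.06)·2.563 = 18.31 m/s.
Bernoulli (h₁ = h₂): P₁ − P₂ = ½ρ(v₂² − v₁²).
P₁ − P₂ = ½·1036·(18.31² − 2.563²) = ½·1036·328.7 = 170300 Pa.

170300 Pa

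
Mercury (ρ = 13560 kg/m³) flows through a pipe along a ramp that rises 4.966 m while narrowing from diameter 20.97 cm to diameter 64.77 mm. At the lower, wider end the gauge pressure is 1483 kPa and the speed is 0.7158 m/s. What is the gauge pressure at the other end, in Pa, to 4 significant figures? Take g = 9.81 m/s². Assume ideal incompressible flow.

P₂ ≈ 444200 Pa

Continuity gives A₁v₁ = A₂v₂, so v₂ = (345.4 cm²)/(32.95 cm²) × 0.7158 m/s = 7.503 m/s.
Energy conservation along the streamline gives P₂ = P₁ − ½ρ(v₂² − v₁²) − ρg(h₂ − h₁).
P₂ = 1483000 + ½·13560·(0.7158² − 7.503²) − 13560·9.81·(+4.966) = 1483000 + (-378200) − (660600) = 444200 Pa.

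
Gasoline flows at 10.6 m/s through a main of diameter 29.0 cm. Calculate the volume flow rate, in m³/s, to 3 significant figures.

Q = A·v = 0.0661 m² × 10.6 m/s = 0.700 m³/s.

0.700 m³/s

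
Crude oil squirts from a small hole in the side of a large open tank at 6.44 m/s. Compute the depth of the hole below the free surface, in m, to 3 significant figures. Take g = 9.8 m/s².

Torricelli: v = √(2gh), so h = v²/(2g).
h = 6.44²/(2·9.8) = 41.5/19.60 = 2.12 m.

h ≈ 2.12 m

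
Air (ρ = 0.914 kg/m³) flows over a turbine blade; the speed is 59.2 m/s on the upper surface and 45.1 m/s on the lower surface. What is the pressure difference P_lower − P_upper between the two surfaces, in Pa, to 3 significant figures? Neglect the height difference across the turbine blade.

ΔP ≈ 672 Pa

The pressure is lower where the speed is higher: ΔP = ½ρ(v_up² − v_low²).
ΔP = ½·0.914·(59.2² − 45.1²) = 672 Pa.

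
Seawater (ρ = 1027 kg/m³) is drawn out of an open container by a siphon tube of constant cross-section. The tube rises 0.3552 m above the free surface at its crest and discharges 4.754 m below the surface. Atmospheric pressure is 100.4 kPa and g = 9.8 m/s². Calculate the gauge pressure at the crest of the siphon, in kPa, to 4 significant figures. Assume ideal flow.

From the surface to the outlet (both open to atmosphere, surface at rest): v = √(2g·h_out) = √(2·9.8·4.754) = 9.653 m/s.
The bore is uniform, so the speed at the crest is the same v. Bernoulli surface→crest: P_atm = P_top + ½ρv² + ρg·h_top.
P_top = 100400 − ½·1027·9.653² − 1027·9.8·0.3552 = 48980 Pa. So P_gauge = P_top − P_atm = -51420 Pa.

P_gauge ≈ -51.42 kPa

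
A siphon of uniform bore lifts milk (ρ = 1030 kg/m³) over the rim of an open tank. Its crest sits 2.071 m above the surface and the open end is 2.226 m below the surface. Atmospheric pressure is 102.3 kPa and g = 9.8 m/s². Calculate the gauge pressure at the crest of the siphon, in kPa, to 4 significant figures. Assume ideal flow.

From the surface to the outlet (both open to atmosphere, surface at rest): v = √(2g·h_out) = √(2·9.8·2.226) = 6.605 m/s.
Continuity keeps v the same throughout the tube; from surface to crest, P_atm + 0 = P_top + ½ρv² + ρg·h_top.
P_top = 102300 − ½·1030·6.605² − 1030·9.8·2.071 = 58930 Pa. So P_gauge = P_top − P_atm = -43370 Pa.

P_gauge ≈ -43.37 kPa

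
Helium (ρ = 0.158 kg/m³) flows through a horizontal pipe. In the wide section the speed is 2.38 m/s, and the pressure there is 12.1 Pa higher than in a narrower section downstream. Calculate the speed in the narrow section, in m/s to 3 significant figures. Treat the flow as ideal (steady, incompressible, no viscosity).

v₂ ≈ 12.6 m/s

Horizontal Bernoulli: P₁ + ½ρv₁² = P₂ + ½ρv₂², so v₂² = v₁² + 2(P₁ − P₂)/ρ.
v₂ = √(2.38² + 2·12.1/0.158) = √(5.66 + 153) = 12.6 m/s.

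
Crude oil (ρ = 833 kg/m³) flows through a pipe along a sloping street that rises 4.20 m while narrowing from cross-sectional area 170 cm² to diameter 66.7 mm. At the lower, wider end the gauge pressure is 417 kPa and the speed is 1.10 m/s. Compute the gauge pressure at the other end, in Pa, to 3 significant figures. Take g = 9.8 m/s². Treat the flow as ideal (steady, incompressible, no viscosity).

The volume flow rate is constant, so v₂ = (A₁/A₂)v₁ = (170/34.9)·1.10 = 5.35 m/s.
Applying Bernoulli between the two ends and solving for P₂: P₂ = P₁ + ½ρ(v₁² − v₂²) − ρgΔh.
P₂ = 417000 + ½·833·(1.10² − 5.35²) − 833·9.8·(+4.20) = 417000 + (-11400) − (34300) = 371000 Pa.

P₂ ≈ 371000 Pa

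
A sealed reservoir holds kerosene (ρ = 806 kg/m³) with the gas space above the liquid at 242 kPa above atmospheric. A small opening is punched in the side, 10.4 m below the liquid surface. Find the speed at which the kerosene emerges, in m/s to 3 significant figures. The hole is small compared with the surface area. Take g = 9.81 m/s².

Take point 1 at the surface (v₁ ≈ 0) and point 2 at the hole (at atmospheric pressure). Bernoulli: P₁ + ρg h = P_atm + ½ρv₂².
With P₁ − P_atm = 242000 Pa, v₂ = √(2gh + 2ΔP/ρ) = √(2·9.81·10.4 + 2·242000/806) = 28.4 m/s.

v ≈ 28.4 m/s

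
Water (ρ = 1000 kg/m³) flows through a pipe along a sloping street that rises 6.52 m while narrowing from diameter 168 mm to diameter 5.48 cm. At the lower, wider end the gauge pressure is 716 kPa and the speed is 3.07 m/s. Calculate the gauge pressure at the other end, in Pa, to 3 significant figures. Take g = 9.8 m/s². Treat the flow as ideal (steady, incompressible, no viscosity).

P₂ = 241000 Pa

The volume flow rate is constant, so v₂ = (A₁/A₂)v₁ = (222/23.6)·3.07 = 28.9 m/s.
Energy conservation along the streamline gives P₂ = P₁ − ½ρ(v₂² − v₁²) − ρg(h₂ − h₁).
P₂ = 716000 + ½·1000·(3.07² − 28.9²) − 1000·9.8·(+6.52) = 716000 + (-412000) − (63900) = 241000 Pa.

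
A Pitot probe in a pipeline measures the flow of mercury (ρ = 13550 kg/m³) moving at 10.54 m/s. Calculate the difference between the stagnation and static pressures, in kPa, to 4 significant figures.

752.6 kPa

The dynamic pressure equals the rise in static pressure at the stagnation point: ΔP = ½ρv².
ΔP = ½·13550·10.54² = 752600 Pa.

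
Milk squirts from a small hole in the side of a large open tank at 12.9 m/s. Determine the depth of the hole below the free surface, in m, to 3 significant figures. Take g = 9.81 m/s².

h ≈ 8.48 m

Torricelli: v = √(2gh), so h = v²/(2g).
h = 12.9²/(2·9.81) = 166/19.62 = 8.48 m.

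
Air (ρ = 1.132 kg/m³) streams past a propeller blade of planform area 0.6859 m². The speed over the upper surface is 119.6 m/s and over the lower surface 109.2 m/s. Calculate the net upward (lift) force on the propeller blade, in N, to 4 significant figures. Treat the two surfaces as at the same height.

With equal heights on the two surfaces, Bernoulli gives P_lower − P_upper = ½ρ(v_upper² − v_lower²).
ΔP = ½·1.132·(119.6² − 109.2²) = 1347 Pa.
Lift = ΔP · A = 1347 × 0.6859 = 923.8 N.

F = 923.8 N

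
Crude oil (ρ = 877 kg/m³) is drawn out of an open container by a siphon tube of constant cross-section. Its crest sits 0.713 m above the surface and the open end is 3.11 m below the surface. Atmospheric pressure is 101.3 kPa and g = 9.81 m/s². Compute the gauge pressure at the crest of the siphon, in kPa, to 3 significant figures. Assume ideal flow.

Bernoulli surface→outlet gives ½v² = g·h_out, so v = √(2·9.81·3.11) = 7.81 m/s.
With constant cross-section the crest speed equals v; applying Bernoulli from the surface up to the crest, P_top = P_atm − ½ρv² − ρg·h_top.
P_top = 101300 − ½·877·7.81² − 877·9.81·0.713 = 68400 Pa. So P_gauge = P_top − P_atm = -32900 Pa.

P_gauge ≈ -32.9 kPa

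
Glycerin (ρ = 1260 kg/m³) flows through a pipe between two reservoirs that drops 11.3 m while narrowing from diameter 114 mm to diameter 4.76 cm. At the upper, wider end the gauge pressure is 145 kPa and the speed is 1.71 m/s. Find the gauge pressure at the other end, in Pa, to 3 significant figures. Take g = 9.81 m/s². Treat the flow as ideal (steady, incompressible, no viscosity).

P₂ ≈ 226000 Pa

Mass conservation (A₁v₁ = A₂v₂) gives v₂ = 1.71 × 102/17.8 = 9.81 m/s.
Bernoulli: P₁ + ½ρv₁² + ρg h₁ = P₂ + ½ρv₂² + ρg h₂, so P₂ = P₁ + ½ρ(v₁² − v₂²) − ρg(h₂ − h₁).
P₂ = 145000 + ½·1260·(1.71² − 9.81²) − 1260·9.81·(−11.3) = 145000 + (-58800) − (-140000) = 226000 Pa.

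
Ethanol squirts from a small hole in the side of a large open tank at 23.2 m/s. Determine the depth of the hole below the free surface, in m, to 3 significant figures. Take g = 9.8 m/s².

Inverting v = √(2gh) gives h = v² / 2g.
h = 23.2²/(2·9.8) = 538/19.60 = 27.5 m.

h ≈ 27.5 m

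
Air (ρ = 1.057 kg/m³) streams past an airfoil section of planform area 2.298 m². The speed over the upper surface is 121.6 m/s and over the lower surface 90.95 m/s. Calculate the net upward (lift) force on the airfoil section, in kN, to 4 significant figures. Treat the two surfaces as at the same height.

F ≈ 7.912 kN

The faster flow above has the lower pressure; Bernoulli (same height) gives ΔP = ½ρ(v_up² − v_low²).
ΔP = ½·1.057·(121.6² − 90.95²) = 3443 Pa.
Lift = ΔP · A = 3443 × 2.298 = 7912 N.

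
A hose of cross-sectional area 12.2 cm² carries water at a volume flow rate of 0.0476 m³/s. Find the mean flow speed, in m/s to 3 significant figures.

39.0 m/s

Q = 0.0476 m³/s = 0.0476 m³/s.
v = Q/A = 0.0476 / 0.00122 = 39.0 m/s.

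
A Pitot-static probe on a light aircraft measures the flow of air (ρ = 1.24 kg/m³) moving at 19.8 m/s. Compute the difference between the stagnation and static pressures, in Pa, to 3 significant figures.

The dynamic pressure equals the rise in static pressure at the stagnation point: ΔP = ½ρv².
ΔP = ½·1.24·19.8² = 243 Pa.

ΔP = 243 Pa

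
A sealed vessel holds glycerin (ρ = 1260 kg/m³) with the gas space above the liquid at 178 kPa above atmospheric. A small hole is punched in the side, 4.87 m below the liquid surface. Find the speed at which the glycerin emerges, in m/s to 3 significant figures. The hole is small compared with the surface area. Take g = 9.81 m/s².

v = 19.4 m/s

Take point 1 at the surface (v₁ ≈ 0) and point 2 at the hole (at atmospheric pressure). Bernoulli: P₁ + ρg h = P_atm + ½ρv₂².
With P₁ − P_atm = 178000 Pa, v₂ = √(2gh + 2ΔP/ρ) = √(2·9.81·4.87 + 2·178000/1260) = 19.4 m/s.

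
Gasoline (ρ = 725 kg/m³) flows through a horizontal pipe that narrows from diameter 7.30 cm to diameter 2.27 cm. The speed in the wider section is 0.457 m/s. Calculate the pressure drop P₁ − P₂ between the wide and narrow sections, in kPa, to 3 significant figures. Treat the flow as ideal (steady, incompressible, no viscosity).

ΔP ≈ 8.02 kPa

Mass conservation (A₁v₁ = A₂v₂) gives v₂ = 0.457 × 41.9/4.05 = 4.73 m/s.
The pipe is horizontal, so Bernoulli reduces to P₁ + ½ρv₁² = P₂ + ½ρv₂².
P₁ − P₂ = ½·725·(4.73² − 0.457²) = ½·725·22.1 = 8020 Pa.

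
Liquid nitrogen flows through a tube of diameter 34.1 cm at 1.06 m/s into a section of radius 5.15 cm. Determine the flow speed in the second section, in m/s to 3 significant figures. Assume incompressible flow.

Continuity gives A₁v₁ = A₂v₂, so v₂ = (913 cm²)/(83.3 cm²) × 1.06 m/s = 11.6 m/s.

v₂ ≈ 11.6 m/s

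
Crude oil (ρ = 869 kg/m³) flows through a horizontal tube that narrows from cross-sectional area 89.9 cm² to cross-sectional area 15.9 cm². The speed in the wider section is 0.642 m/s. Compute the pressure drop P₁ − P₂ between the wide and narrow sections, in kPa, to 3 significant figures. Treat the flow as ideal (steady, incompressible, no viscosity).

5.55 kPa

The volume flow rate is constant, so v₂ = (A₁/A₂)v₁ = (89.9/15.9)·0.642 = 3.63 m/s.
Along the horizontal streamline, P + ½ρv² is constant.
P₁ − P₂ = ½·869·(3.63² − 0.642²) = ½·869·12.8 = 5550 Pa.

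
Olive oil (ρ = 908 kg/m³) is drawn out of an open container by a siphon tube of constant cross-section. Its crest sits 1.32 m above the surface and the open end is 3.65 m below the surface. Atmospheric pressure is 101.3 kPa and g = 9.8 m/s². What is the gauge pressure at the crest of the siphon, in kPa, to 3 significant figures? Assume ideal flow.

Bernoulli surface→outlet gives ½v² = g·h_out, so v = √(2·9.8·3.65) = 8.46 m/s.
Continuity keeps v the same throughout the tube; from surface to crest, P_atm + 0 = P_top + ½ρv² + ρg·h_top.
P_top = 101300 − ½·908·8.46² − 908·9.8·1.32 = 57100 Pa. So P_gauge = P_top − P_atm = -44200 Pa.

-44.2 kPa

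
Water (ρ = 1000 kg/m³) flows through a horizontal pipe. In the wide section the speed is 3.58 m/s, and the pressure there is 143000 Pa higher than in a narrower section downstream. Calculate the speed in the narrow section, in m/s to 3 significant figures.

17.3 m/s

Horizontal Bernoulli: P₁ + ½ρv₁² = P₂ + ½ρv₂², so v₂² = v₁² + 2(P₁ − P₂)/ρ.
v₂ = √(3.58² + 2·143000/1000) = √(12.8 + 286) = 17.3 m/s.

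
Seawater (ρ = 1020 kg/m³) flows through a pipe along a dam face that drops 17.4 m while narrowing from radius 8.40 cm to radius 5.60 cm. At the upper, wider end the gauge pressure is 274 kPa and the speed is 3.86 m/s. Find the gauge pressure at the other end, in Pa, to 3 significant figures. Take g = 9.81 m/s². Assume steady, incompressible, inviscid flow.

P₂ = 417000 Pa

Mass conservation (A₁v₁ = A₂v₂) gives v₂ = 3.86 × 222/98.5 = 8.69 m/s.
Energy conservation along the streamline gives P₂ = P₁ − ½ρ(v₂² − v₁²) − ρg(h₂ − h₁).
P₂ = 274000 + ½·1020·(3.86² − 8.69²) − 1020·9.81·(−17.4) = 274000 + (-30900) − (-174000) = 417000 Pa.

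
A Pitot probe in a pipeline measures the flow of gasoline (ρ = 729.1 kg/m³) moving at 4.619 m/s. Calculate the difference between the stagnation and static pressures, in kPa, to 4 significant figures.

Bernoulli between the free stream and the stagnation point: ½ρv² = P_stag − P_static.
ΔP = ½·729.1·4.619² = 7778 Pa.

ΔP ≈ 7.778 kPa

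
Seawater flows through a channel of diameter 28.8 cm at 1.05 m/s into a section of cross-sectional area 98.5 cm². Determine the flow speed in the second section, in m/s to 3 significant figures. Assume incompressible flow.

The volume flow rate is constant, so v₂ = (A₁/A₂)v₁ = (651/98.5)·1.05 = 6.94 m/s.

v₂ ≈ 6.94 m/s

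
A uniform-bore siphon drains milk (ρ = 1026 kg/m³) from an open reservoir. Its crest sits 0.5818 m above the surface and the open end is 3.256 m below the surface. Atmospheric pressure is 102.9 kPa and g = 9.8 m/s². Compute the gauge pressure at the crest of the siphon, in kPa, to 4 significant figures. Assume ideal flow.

From the surface to the outlet (both open to atmosphere, surface at rest): v = √(2g·h_out) = √(2·9.8·3.256) = 7.989 m/s.
The bore is uniform, so the speed at the crest is the same v. Bernoulli surface→crest: P_atm = P_top + ½ρv² + ρg·h_top.
P_top = 102900 − ½·1026·7.989² − 1026·9.8·0.5818 = 64310 Pa. So P_gauge = P_top − P_atm = -38590 Pa.

P_gauge ≈ -38.59 kPa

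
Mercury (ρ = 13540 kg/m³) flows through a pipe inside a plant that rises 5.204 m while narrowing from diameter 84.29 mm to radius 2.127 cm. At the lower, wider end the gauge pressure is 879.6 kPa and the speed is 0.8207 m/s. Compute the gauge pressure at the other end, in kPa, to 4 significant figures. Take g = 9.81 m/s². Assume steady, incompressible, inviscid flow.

P₂ ≈ 122.6 kPa

The volume flow rate is constant, so v₂ = (A₁/A₂)v₁ = (55.80/14.21)·0.8207 = 3.222 m/s.
Energy conservation along the streamline gives P₂ = P₁ − ½ρ(v₂² − v₁²) − ρg(h₂ − h₁).
P₂ = 879600 + ½·13540·(0.8207² − 3.222²) − 13540·9.81·(+5.204) = 879600 + (-65730) − (691200) = 122600 Pa.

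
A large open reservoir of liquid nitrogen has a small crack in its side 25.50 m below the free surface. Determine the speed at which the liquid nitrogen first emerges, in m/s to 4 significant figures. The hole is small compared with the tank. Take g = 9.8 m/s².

The surface is effectively still and both ends are open, so ½v² = gh and v = √(2·9.8·25.50) = 22.36 m/s.

22.36 m/s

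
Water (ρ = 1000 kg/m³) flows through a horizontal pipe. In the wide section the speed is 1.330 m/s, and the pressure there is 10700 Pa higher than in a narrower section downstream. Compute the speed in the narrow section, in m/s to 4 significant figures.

Along the level pipe P + ½ρv² is conserved, hence v₂² = v₁² + 2(P₁ − P₂)/ρ.
v₂ = √(1.330² + 2·10700/1000) = √(1.769 + 21.40) = 4.813 m/s.

v₂ ≈ 4.813 m/s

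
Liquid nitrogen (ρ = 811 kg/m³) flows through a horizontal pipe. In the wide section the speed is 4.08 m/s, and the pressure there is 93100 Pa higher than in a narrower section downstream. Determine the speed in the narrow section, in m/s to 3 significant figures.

v₂ ≈ 15.7 m/s

With h₁ = h₂, rearranging Bernoulli gives v₂ = √(v₁² + 2ΔP/ρ).
v₂ = √(4.08² + 2·93100/811) = √(16.6 + 230) = 15.7 m/s.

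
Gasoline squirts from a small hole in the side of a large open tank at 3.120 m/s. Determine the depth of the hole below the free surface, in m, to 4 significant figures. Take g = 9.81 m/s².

h = 0.4961 m

Inverting v = √(2gh) gives h = v² / 2g.
h = 3.120²/(2·9.81) = 9.734/19.62 = 0.4961 m.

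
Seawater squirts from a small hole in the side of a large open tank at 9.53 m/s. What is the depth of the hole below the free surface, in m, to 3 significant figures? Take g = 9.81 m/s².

h = 4.63 m

For a small hole in a large open tank, ½v² = gh, giving h = v²/(2g).
h = 9.53²/(2·9.81) = 90.8/19.62 = 4.63 m.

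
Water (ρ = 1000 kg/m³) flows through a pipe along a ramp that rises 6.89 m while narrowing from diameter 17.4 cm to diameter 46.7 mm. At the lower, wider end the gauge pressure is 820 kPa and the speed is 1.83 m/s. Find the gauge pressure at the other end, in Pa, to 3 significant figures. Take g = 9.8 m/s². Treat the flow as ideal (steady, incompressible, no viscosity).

The volume flow rate is constant, so v₂ = (A₁/A₂)v₁ = (238/17.1)·1.83 = 25.4 m/s.
Energy conservation along the streamline gives P₂ = P₁ − ½ρ(v₂² − v₁²) − ρg(h₂ − h₁).
P₂ = 820000 + ½·1000·(1.83² − 25.4²) − 1000·9.8·(+6.89) = 820000 + (-321000) − (67500) = 431000 Pa.

431000 Pa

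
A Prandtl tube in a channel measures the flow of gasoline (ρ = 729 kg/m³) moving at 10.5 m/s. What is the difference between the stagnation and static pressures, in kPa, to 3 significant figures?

Bernoulli between the free stream and the stagnation point: ½ρv² = P_stag − P_static.
ΔP = ½·729·10.5² = 40200 Pa.

ΔP ≈ 40.2 kPa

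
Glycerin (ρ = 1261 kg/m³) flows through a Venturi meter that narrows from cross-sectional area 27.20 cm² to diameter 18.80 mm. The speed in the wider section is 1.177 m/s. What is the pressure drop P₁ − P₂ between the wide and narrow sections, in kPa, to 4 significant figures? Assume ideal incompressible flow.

Continuity gives A₁v₁ = A₂v₂, so v₂ = (27.20 cm²)/(2.776 cm²) × 1.177 m/s = 11.53 m/s.
With no height change, Bernoulli's equation is P₁ + ½ρv₁² = P₂ + ½ρv₂².
P₁ − P₂ = ½·1261·(11.53² − 1.177²) = ½·1261·131.6 = 82990 Pa.

ΔP ≈ 82.99 kPa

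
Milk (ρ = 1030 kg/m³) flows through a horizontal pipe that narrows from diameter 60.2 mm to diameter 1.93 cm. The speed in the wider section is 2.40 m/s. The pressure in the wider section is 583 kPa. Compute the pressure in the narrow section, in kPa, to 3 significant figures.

Mass conservation (A₁v₁ = A₂v₂) gives v₂ = 2.40 × 28.5/2.93 = 23.4 m/s.
Bernoulli (h₁ = h₂): P₁ − P₂ = ½ρ(v₂² − v₁²).
P₂ = P₁ − ½ρ(v₂² − v₁²) = 583000 − ½·1030·(23.4² − 2.40²) = 583000 − 278000 = 305000 Pa.

305 kPa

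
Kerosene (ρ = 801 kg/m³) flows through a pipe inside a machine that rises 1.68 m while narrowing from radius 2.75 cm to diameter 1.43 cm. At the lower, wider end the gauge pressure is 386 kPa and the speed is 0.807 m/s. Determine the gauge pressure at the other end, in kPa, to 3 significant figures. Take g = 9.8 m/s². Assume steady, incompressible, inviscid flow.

Mass conservation (A₁v₁ = A₂v₂) gives v₂ = 0.807 × 23.8/1.61 = 11.9 m/s.
Applying Bernoulli between the two ends and solving for P₂: P₂ = P₁ + ½ρ(v₁² − v₂²) − ρgΔh.
P₂ = 386000 + ½·801·(0.807² − 11.9²) − 801·9.8·(+1.68) = 386000 + (-56800) − (13200) = 316000 Pa.

316 kPa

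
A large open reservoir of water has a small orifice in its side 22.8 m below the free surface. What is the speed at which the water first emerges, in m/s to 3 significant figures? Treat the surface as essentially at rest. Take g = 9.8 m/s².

21.1 m/s

Bernoulli from surface to hole (P equal, v_surface ≈ 0): v = √(2gh) = √(2×9.8×22.8) = 21.1 m/s.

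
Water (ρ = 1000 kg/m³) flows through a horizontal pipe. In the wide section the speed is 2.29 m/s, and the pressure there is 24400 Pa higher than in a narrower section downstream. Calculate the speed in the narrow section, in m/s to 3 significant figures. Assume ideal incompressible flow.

Horizontal Bernoulli: P₁ + ½ρv₁² = P₂ + ½ρv₂², so v₂² = v₁² + 2(P₁ − P₂)/ρ.
v₂ = √(2.29² + 2·24400/1000) = √(5.24 + 48.8) = 7.35 m/s.

7.35 m/s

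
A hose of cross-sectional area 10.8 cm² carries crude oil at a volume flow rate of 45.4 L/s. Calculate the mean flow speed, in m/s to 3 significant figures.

Q = 45.4 L/s = 0.0454 m³/s.
v = Q/A = 0.0454 / 0.00108 = 42.0 m/s.

v = 42.0 m/s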